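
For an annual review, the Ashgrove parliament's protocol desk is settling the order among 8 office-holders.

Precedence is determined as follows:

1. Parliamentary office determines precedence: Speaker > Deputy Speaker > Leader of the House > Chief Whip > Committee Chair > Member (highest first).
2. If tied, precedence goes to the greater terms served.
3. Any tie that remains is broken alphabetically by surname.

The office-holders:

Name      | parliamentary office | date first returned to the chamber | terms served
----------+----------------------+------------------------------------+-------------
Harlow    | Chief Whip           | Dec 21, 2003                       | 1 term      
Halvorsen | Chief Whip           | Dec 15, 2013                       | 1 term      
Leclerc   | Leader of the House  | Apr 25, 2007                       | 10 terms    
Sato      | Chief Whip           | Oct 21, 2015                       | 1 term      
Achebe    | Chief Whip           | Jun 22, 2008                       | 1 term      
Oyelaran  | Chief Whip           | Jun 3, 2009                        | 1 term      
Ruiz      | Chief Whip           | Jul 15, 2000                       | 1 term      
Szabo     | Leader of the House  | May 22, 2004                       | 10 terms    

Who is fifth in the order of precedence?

By parliamentary office: Leclerc and Szabo (Leader of the House); then Achebe, Halvorsen, Harlow, Oyelaran, Ruiz and Sato (Chief Whip).
Leclerc and Szabo both have terms served 10 terms, so the next rule applies.
Among Leclerc and Szabo, alphabetically by surname: Leclerc before Szabo.
Achebe, Halvorsen, Harlow, Oyelaran, Ruiz and Sato all have terms served 1 term, so the next rule applies.
Among Achebe, Halvorsen, Harlow, Oyelaran, Ruiz and Sato, alphabetically by surname: Achebe before Halvorsen before Harlow before Oyelaran before Ruiz before Sato.
Order: Leclerc, Szabo, Achebe, Halvorsen, Harlow, Oyelaran, Ruiz, Sato.

Harlow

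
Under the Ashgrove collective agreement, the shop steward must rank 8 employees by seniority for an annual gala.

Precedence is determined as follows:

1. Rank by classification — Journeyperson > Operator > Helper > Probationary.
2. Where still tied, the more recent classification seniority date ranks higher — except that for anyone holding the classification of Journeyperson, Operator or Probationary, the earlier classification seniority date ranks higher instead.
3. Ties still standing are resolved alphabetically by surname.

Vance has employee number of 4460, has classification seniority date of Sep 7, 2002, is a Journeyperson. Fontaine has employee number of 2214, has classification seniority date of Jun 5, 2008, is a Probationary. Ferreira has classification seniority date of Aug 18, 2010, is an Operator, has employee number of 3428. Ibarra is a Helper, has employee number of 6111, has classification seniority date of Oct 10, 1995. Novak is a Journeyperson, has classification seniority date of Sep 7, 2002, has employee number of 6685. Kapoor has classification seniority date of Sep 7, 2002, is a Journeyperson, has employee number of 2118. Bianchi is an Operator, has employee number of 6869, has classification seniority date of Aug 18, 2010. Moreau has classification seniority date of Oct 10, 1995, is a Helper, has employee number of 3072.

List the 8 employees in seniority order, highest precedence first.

Kapoor, Novak, Vance, Bianchi, Ferreira, Ibarra, Moreau, Fontaine

By classification: Kapoor, Novak and Vance (Journeyperson); then Bianchi and Ferreira (Operator); then Ibarra and Moreau (Helper); then Fontaine (Probationary).
Kapoor, Novak and Vance all have classification seniority date Sep 7, 2002, so the next rule applies.
Among Kapoor, Novak and Vance, alphabetically by surname: Kapoor before Novak before Vance.
Bianchi and Ferreira both have classification seniority date Aug 18, 2010, so the next rule applies.
Among Bianchi and Ferreira, alphabetically by surname: Bianchi before Ferreira.
Ibarra and Moreau both have classification seniority date Oct 10, 1995, so the next rule applies.
Among Ibarra and Moreau, alphabetically by surname: Ibarra before Moreau.
Full order: Kapoor, Novak, Vance, Bianchi, Ferreira, Ibarra, Moreau, Fontaine.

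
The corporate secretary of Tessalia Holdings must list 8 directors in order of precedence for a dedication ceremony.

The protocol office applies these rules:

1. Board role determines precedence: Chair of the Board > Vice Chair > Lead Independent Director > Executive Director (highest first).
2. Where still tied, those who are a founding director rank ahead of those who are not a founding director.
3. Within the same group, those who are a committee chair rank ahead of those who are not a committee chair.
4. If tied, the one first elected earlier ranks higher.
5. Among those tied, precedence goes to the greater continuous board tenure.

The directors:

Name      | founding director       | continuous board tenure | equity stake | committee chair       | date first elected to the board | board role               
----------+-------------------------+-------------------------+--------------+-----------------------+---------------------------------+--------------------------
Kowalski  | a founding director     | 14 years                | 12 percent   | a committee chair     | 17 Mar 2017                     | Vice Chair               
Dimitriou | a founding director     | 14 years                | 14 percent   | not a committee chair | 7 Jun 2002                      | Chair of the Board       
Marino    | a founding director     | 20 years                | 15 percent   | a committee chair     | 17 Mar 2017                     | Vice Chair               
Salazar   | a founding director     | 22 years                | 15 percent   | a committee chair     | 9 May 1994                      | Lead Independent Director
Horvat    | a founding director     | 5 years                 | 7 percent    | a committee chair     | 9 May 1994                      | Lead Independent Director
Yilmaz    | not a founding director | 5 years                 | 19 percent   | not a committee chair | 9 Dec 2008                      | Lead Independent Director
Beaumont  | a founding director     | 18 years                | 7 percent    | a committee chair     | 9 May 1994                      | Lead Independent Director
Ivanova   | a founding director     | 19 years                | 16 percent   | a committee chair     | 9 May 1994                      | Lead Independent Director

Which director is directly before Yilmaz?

By board role: Dimitriou (Chair of the Board); then Marino and Kowalski (Vice Chair); then Salazar, Ivanova, Beaumont, Horvat and Yilmaz (Lead Independent Director).
Marino and Kowalski are each a founding director, so the next rule applies.
Marino and Kowalski are each a committee chair, so the next rule applies.
Marino and Kowalski both have date first elected to the board 17 Mar 2017, so the next rule applies.
Among Marino and Kowalski, by continuous board tenure (higher first): Marino (20 years) before Kowalski (14 years).
Among Salazar, Ivanova, Beaumont, Horvat and Yilmaz, a founding director before not a founding director: Salazar, Ivanova, Beaumont and Horvat (a founding director) before Yilmaz (not a founding director).
Salazar, Ivanova, Beaumont and Horvat are each a committee chair, so the next rule applies.
Salazar, Ivanova, Beaumont and Horvat all have date first elected to the board 9 May 1994, so the next rule applies.
Among Salazar, Ivanova, Beaumont and Horvat, by continuous board tenure (higher first): Salazar (22 years) before Ivanova (19 years) before Beaumont (18 years) before Horvat (5 years).
Order: Dimitriou, Marino, Kowalski, Salazar, Ivanova, Beaumont, Horvat, Yilmaz.

Horvat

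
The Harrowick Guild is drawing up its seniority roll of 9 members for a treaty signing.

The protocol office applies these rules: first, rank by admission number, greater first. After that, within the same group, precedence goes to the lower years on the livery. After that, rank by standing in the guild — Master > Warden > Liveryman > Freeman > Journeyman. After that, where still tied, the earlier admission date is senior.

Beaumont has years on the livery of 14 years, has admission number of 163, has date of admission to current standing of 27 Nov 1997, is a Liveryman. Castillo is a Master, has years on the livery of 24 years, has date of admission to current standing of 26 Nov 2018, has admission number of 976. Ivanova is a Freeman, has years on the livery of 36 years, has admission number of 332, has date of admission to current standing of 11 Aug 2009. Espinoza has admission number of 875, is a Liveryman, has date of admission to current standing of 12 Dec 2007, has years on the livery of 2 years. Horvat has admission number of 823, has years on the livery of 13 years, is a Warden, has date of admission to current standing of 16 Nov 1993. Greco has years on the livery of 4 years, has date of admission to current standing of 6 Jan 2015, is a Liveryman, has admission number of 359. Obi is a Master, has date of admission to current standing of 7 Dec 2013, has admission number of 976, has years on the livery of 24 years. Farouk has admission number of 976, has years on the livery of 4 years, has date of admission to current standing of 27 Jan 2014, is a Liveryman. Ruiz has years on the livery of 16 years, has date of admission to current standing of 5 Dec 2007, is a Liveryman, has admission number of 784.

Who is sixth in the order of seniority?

Ruiz

By admission number (higher first): Farouk, Obi and Castillo (each 976); then Espinoza (875); then Horvat (823); then Ruiz (784); then Greco (359); then Ivanova (332); then Beaumont (163).
Among Farouk, Obi and Castillo, by years on the livery (lower first): Farouk (4 years) before Obi and Castillo (24 years).
Obi and Castillo are each Master, so the next rule applies.
Among Obi and Castillo, by date of admission to current standing (earlier first): Obi (7 Dec 2013) before Castillo (26 Nov 2018).
Order: Farouk, Obi, Castillo, Espinoza, Horvat, Ruiz, Greco, Ivanova, Beaumont.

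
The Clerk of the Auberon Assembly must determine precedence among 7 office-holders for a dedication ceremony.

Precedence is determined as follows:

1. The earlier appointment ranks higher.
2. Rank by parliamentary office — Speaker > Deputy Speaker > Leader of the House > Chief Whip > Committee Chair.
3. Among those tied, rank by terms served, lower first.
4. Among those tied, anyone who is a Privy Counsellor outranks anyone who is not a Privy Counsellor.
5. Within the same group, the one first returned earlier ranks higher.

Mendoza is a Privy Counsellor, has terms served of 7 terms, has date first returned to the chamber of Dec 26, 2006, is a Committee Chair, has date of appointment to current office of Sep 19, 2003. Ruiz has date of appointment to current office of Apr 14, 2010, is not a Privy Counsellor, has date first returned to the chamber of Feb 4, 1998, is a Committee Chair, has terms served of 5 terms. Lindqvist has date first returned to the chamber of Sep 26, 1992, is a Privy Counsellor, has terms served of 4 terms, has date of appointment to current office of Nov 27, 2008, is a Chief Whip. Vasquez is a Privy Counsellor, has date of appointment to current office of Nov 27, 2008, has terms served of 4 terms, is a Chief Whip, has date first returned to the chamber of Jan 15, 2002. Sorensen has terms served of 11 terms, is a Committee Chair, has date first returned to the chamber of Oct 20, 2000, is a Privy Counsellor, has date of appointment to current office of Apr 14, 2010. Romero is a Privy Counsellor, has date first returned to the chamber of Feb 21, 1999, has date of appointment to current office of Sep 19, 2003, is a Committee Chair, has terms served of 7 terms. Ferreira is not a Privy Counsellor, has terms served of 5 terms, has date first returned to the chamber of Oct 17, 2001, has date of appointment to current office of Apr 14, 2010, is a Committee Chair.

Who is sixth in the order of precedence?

Ferreira

By date of appointment to current office (earlier first): Romero and Mendoza (both Sep 19, 2003); then Lindqvist and Vasquez (both Nov 27, 2008); then Ruiz, Ferreira and Sorensen (each Apr 14, 2010).
Romero and Mendoza are each Committee Chair, so the next rule applies.
Romero and Mendoza both have terms served 7 terms, so the next rule applies.
Romero and Mendoza are each a Privy Counsellor, so the next rule applies.
Among Romero and Mendoza, by date first returned to the chamber (earlier first): Romero (Feb 21, 1999) before Mendoza (Dec 26, 2006).
Lindqvist and Vasquez are each Chief Whip, so the next rule applies.
Lindqvist and Vasquez both have terms served 4 terms, so the next rule applies.
Lindqvist and Vasquez are each a Privy Counsellor, so the next rule applies.
Among Lindqvist and Vasquez, by date first returned to the chamber (earlier first): Lindqvist (Sep 26, 1992) before Vasquez (Jan 15, 2002).
Ruiz, Ferreira and Sorensen are each Committee Chair, so the next rule applies.
Among Ruiz, Ferreira and Sorensen, by terms served (lower first): Ruiz and Ferreira (5 terms) before Sorensen (11 terms).
Ruiz and Ferreira are each not a Privy Counsellor, so the next rule applies.
Among Ruiz and Ferreira, by date first returned to the chamber (earlier first): Ruiz (Feb 4, 1998) before Ferreira (Oct 17, 2001).
Order: Romero, Mendoza, Lindqvist, Vasquez, Ruiz, Ferreira, Sorensen.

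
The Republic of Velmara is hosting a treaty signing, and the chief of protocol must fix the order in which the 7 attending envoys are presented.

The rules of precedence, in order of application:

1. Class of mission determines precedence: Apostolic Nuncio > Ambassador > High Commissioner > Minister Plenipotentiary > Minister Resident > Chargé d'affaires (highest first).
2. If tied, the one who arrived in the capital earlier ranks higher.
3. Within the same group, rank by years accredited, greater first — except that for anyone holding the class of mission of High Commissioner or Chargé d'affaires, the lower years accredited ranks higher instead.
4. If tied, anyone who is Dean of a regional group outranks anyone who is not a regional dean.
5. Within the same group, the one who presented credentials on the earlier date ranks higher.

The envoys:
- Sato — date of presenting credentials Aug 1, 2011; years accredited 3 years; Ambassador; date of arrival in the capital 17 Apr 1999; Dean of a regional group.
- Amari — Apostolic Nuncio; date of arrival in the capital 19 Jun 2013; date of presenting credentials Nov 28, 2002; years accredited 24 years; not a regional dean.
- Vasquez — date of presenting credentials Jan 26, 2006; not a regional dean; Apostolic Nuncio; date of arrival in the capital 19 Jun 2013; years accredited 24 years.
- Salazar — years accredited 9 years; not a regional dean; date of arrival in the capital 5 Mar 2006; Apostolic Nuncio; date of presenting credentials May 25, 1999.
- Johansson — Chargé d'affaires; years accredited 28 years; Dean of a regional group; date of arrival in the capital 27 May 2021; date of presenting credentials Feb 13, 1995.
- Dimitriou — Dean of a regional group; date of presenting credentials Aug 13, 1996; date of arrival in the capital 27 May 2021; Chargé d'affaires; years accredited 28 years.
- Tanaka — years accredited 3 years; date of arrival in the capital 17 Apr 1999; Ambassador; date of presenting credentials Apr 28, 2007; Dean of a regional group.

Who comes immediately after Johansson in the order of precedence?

Dimitriou

By class of mission: Salazar, Amari and Vasquez (Apostolic Nuncio); then Tanaka and Sato (Ambassador); then Johansson and Dimitriou (Chargé d'affaires).
Among Salazar, Amari and Vasquez, by date of arrival in the capital (earlier first): Salazar (5 Mar 2006) before Amari and Vasquez (19 Jun 2013).
Amari and Vasquez both have years accredited 24 years, so the next rule applies.
Amari and Vasquez are each not a regional dean, so the next rule applies.
Among Amari and Vasquez, by date of presenting credentials (earlier first): Amari (Nov 28, 2002) before Vasquez (Jan 26, 2006).
Tanaka and Sato both have date of arrival in the capital 17 Apr 1999, so the next rule applies.
Tanaka and Sato both have years accredited 3 years, so the next rule applies.
Tanaka and Sato are each Dean of a regional group, so the next rule applies.
Among Tanaka and Sato, by date of presenting credentials (earlier first): Tanaka (Apr 28, 2007) before Sato (Aug 1, 2011).
Johansson and Dimitriou both have date of arrival in the capital 27 May 2021, so the next rule applies.
Johansson and Dimitriou both have years accredited 28 years, so the next rule applies.
Johansson and Dimitriou are each Dean of a regional group, so the next rule applies.
Among Johansson and Dimitriou, by date of presenting credentials (earlier first): Johansson (Feb 13, 1995) before Dimitriou (Aug 13, 1996).
Order: Salazar, Amari, Vasquez, Tanaka, Sato, Johansson, Dimitriou.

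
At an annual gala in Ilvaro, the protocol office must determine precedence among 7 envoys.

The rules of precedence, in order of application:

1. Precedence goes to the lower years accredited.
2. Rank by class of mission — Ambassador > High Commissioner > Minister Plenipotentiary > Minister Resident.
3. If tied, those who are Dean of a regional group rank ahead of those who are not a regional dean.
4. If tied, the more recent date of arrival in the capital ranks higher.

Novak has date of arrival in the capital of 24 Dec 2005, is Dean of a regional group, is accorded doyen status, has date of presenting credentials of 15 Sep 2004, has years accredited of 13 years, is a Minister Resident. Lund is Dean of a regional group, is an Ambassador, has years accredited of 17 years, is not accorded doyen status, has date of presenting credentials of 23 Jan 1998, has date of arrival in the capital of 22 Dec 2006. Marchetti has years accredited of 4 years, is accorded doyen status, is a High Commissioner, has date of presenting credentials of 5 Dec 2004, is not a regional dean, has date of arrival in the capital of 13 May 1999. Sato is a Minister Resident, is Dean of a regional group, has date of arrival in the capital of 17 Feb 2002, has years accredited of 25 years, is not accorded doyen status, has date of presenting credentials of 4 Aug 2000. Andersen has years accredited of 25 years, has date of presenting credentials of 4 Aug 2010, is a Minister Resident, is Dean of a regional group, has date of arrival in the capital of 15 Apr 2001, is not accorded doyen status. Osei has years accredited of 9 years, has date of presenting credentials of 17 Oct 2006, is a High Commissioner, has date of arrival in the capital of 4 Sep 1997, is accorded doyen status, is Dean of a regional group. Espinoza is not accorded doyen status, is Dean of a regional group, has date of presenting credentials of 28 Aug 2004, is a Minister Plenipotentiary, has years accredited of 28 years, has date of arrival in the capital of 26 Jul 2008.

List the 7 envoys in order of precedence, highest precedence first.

By years accredited (lower first): Marchetti (4 years); then Osei (9 years); then Novak (13 years); then Lund (17 years); then Sato and Andersen (both 25 years); then Espinoza (28 years).
Sato and Andersen are each Minister Resident, so the next rule applies.
Sato and Andersen are each Dean of a regional group, so the next rule applies.
Among Sato and Andersen, by date of arrival in the capital (later first): Sato (17 Feb 2002) before Andersen (15 Apr 2001).
Full order: Marchetti, Osei, Novak, Lund, Sato, Andersen, Espinoza.

Marchetti, Osei, Novak, Lund, Sato, Andersen, Espinoza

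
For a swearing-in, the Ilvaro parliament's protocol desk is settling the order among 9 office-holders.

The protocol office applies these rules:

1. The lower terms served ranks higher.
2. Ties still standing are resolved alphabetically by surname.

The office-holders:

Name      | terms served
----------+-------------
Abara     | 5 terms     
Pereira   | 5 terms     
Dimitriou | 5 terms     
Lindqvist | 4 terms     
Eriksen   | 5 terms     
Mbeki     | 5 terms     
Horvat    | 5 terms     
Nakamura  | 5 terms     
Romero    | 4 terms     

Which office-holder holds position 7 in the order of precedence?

Mbeki

By terms served (lower first): Lindqvist and Romero (both 4 terms); then Abara, Dimitriou, Eriksen, Horvat, Mbeki, Nakamura and Pereira (each 5 terms).
Among Lindqvist and Romero, alphabetically by surname: Lindqvist before Romero.
Among Abara, Dimitriou, Eriksen, Horvat, Mbeki, Nakamura and Pereira, alphabetically by surname: Abara before Dimitriou before Eriksen before Horvat before Mbeki before Nakamura before Pereira.
Order: Lindqvist, Romero, Abara, Dimitriou, Eriksen, Horvat, Mbeki, Nakamura, Pereira.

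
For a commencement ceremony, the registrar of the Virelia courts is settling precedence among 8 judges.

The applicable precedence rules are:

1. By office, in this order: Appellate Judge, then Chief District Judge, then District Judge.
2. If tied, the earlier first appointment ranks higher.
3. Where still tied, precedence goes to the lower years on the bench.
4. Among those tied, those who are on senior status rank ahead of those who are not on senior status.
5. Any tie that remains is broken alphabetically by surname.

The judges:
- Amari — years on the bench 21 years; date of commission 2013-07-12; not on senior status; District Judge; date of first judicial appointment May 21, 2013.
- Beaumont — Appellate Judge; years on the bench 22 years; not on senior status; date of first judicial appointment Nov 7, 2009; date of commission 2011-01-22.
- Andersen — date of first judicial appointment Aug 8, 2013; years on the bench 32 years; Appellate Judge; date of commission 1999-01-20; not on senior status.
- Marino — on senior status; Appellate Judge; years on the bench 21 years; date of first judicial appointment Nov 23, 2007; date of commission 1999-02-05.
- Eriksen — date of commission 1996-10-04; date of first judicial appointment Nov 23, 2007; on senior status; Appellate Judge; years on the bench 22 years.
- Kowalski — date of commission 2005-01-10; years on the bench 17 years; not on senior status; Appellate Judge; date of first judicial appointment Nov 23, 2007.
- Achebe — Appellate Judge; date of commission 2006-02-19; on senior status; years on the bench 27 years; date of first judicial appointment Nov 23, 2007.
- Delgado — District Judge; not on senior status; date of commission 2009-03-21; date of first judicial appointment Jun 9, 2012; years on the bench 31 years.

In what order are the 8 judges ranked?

By office: Kowalski, Marino, Eriksen, Achebe, Beaumont and Andersen (Appellate Judge); then Delgado and Amari (District Judge).
Among Kowalski, Marino, Eriksen, Achebe, Beaumont and Andersen, by date of first judicial appointment (earlier first): Kowalski, Marino, Eriksen and Achebe (Nov 23, 2007) before Beaumont (Nov 7, 2009) before Andersen (Aug 8, 2013).
Among Kowalski, Marino, Eriksen and Achebe, by years on the bench (lower first): Kowalski (17 years) before Marino (21 years) before Eriksen (22 years) before Achebe (27 years).
Among Delgado and Amari, by date of first judicial appointment (earlier first): Delgado (Jun 9, 2012) before Amari (May 21, 2013).
Full order: Kowalski, Marino, Eriksen, Achebe, Beaumont, Andersen, Delgado, Amari.

Kowalski, Marino, Eriksen, Achebe, Beaumont, Andersen, Delgado, Amari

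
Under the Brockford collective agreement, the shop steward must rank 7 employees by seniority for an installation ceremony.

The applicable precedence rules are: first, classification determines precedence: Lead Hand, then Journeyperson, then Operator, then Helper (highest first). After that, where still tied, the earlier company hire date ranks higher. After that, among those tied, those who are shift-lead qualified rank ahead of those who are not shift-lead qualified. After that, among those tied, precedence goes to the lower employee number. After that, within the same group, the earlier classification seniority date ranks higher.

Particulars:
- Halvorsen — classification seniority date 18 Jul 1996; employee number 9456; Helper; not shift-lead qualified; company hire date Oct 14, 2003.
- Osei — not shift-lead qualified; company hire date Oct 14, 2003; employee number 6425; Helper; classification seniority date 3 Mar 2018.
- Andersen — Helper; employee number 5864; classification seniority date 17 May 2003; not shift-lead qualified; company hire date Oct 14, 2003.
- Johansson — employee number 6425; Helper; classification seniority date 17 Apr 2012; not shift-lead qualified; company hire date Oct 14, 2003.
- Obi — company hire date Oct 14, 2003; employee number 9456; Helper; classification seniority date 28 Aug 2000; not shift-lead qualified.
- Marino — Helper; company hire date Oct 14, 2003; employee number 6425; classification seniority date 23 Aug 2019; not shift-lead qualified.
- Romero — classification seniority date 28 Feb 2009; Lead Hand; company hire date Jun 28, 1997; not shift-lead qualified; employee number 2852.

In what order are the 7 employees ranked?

Romero, Andersen, Johansson, Osei, Marino, Halvorsen, Obi

By classification: Romero (Lead Hand); then Andersen, Johansson, Osei, Marino, Halvorsen and Obi (Helper).
Andersen, Johansson, Osei, Marino, Halvorsen and Obi all have company hire date Oct 14, 2003, so the next rule applies.
Andersen, Johansson, Osei, Marino, Halvorsen and Obi are each not shift-lead qualified, so the next rule applies.
Among Andersen, Johansson, Osei, Marino, Halvorsen and Obi, by employee number (lower first): Andersen (5864) before Johansson, Osei and Marino (6425) before Halvorsen and Obi (9456).
Among Johansson, Osei and Marino, by classification seniority date (earlier first): Johansson (17 Apr 2012) before Osei (3 Mar 2018) before Marino (23 Aug 2019).
Among Halvorsen and Obi, by classification seniority date (earlier first): Halvorsen (18 Jul 1996) before Obi (28 Aug 2000).
Full order: Romero, Andersen, Johansson, Osei, Marino, Halvorsen, Obi.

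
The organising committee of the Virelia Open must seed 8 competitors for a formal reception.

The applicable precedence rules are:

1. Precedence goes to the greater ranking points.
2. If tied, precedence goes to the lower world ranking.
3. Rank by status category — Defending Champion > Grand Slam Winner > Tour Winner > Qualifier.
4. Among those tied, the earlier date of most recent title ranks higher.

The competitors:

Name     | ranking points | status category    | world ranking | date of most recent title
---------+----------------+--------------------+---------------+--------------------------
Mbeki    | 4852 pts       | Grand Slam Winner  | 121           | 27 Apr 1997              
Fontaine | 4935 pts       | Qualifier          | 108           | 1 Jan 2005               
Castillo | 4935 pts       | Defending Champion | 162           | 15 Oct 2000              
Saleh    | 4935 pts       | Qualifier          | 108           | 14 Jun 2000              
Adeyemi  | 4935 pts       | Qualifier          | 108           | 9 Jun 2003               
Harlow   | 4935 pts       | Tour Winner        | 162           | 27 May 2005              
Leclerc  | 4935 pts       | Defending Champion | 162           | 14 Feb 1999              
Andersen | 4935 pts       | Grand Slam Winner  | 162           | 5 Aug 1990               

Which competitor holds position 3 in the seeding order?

Fontaine

By ranking points (higher first): Saleh, Adeyemi, Fontaine, Leclerc, Castillo, Andersen and Harlow (each 4935 pts); then Mbeki (4852 pts).
Among Saleh, Adeyemi, Fontaine, Leclerc, Castillo, Andersen and Harlow, by world ranking (lower first): Saleh, Adeyemi and Fontaine (108) before Leclerc, Castillo, Andersen and Harlow (162).
Saleh, Adeyemi and Fontaine are each Qualifier, so the next rule applies.
Among Saleh, Adeyemi and Fontaine, by date of most recent title (earlier first): Saleh (14 Jun 2000) before Adeyemi (9 Jun 2003) before Fontaine (1 Jan 2005).
Among Leclerc, Castillo, Andersen and Harlow, by status category: Leclerc and Castillo (Defending Champion) before Andersen (Grand Slam Winner) before Harlow (Tour Winner).
Among Leclerc and Castillo, by date of most recent title (earlier first): Leclerc (14 Feb 1999) before Castillo (15 Oct 2000).
Order: Saleh, Adeyemi, Fontaine, Leclerc, Castillo, Andersen, Harlow, Mbeki.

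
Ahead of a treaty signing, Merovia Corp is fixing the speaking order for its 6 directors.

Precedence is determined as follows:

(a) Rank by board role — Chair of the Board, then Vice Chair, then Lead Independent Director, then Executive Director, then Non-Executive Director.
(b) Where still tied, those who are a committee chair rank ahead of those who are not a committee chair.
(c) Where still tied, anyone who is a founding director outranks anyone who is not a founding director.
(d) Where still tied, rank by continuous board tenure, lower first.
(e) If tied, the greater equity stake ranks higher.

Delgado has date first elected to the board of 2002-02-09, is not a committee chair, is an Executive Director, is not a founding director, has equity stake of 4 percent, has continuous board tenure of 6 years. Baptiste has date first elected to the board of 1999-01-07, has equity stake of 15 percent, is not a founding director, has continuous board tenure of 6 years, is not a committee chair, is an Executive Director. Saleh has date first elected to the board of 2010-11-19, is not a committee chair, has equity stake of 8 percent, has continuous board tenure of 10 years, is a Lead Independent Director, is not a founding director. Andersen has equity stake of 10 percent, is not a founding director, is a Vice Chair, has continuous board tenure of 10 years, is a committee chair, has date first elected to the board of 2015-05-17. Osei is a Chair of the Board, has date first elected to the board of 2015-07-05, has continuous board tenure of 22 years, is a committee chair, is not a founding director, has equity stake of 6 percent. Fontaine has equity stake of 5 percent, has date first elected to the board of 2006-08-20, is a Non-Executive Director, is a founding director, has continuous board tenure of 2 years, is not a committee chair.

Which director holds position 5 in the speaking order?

Delgado

By board role: Osei (Chair of the Board); then Andersen (Vice Chair); then Saleh (Lead Independent Director); then Baptiste and Delgado (Executive Director); then Fontaine (Non-Executive Director).
Baptiste and Delgado are each not a committee chair, so the next rule applies.
Baptiste and Delgado are each not a founding director, so the next rule applies.
Baptiste and Delgado both have continuous board tenure 6 years, so the next rule applies.
Among Baptiste and Delgado, by equity stake (higher first): Baptiste (15 percent) before Delgado (4 percent).
Order: Osei, Andersen, Saleh, Baptiste, Delgado, Fontaine.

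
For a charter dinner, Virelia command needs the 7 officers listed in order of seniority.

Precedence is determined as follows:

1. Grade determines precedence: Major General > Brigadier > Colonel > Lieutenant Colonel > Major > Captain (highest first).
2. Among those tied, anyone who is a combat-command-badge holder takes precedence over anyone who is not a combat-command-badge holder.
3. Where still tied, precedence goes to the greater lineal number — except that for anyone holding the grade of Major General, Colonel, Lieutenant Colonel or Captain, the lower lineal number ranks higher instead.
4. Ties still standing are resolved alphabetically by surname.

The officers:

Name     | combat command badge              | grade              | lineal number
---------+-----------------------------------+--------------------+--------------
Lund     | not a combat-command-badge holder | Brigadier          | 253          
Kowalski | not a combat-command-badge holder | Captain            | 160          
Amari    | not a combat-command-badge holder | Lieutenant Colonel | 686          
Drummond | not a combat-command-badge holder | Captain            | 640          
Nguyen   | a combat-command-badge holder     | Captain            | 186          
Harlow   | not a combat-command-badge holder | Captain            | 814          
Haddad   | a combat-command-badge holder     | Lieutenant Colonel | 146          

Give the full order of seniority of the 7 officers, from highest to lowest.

By grade: Lund (Brigadier); then Haddad and Amari (Lieutenant Colonel); then Nguyen, Kowalski, Drummond and Harlow (Captain).
Among Haddad and Amari, a combat-command-badge holder before not a combat-command-badge holder: Haddad (a combat-command-badge holder) before Amari (not a combat-command-badge holder).
Among Nguyen, Kowalski, Drummond and Harlow, a combat-command-badge holder before not a combat-command-badge holder: Nguyen (a combat-command-badge holder) before Kowalski, Drummond and Harlow (not a combat-command-badge holder).
Among Kowalski, Drummond and Harlow, by lineal number (lower first) (reversed rule for this group): Kowalski (160) before Drummond (640) before Harlow (814).
Full order: Lund, Haddad, Amari, Nguyen, Kowalski, Drummond, Harlow.

Lund, Haddad, Amari, Nguyen, Kowalski, Drummond, Harlow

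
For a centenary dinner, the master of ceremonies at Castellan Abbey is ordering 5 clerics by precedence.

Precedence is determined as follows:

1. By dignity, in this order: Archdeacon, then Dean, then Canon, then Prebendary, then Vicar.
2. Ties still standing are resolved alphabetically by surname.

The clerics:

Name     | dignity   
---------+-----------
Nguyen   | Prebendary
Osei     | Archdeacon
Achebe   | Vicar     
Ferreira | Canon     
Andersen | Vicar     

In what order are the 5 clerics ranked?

Osei, Ferreira, Nguyen, Achebe, Andersen

By dignity: Osei (Archdeacon); then Ferreira (Canon); then Nguyen (Prebendary); then Achebe and Andersen (Vicar).
Among Achebe and Andersen, alphabetically by surname: Achebe before Andersen.
Full order: Osei, Ferreira, Nguyen, Achebe, Andersen.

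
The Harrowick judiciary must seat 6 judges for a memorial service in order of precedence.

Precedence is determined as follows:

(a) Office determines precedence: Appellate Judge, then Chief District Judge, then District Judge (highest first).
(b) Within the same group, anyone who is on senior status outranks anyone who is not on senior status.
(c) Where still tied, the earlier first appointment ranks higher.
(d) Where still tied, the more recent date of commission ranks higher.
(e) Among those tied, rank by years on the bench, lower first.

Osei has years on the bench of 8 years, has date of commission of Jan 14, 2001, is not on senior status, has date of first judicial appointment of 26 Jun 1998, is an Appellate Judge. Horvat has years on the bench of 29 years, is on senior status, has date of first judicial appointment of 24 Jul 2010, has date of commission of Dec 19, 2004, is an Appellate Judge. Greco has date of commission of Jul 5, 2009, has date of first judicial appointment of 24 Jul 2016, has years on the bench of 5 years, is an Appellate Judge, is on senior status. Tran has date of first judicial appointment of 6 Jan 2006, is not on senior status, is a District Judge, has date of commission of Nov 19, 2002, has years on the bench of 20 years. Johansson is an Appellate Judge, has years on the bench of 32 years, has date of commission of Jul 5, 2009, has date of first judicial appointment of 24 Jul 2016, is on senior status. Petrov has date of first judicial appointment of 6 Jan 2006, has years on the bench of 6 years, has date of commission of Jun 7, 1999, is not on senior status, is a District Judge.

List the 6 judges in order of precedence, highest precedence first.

Horvat, Greco, Johansson, Osei, Tran, Petrov

By office: Horvat, Greco, Johansson and Osei (Appellate Judge); then Tran and Petrov (District Judge).
Among Horvat, Greco, Johansson and Osei, on senior status before not on senior status: Horvat, Greco and Johansson (on senior status) before Osei (not on senior status).
Among Horvat, Greco and Johansson, by date of first judicial appointment (earlier first): Horvat (24 Jul 2010) before Greco and Johansson (24 Jul 2016).
Greco and Johansson both have date of commission Jul 5, 2009, so the next rule applies.
Among Greco and Johansson, by years on the bench (lower first): Greco (5 years) before Johansson (32 years).
Tran and Petrov are each not on senior status, so the next rule applies.
Tran and Petrov both have date of first judicial appointment 6 Jan 2006, so the next rule applies.
Among Tran and Petrov, by date of commission (later first): Tran (Nov 19, 2002) before Petrov (Jun 7, 1999).
Full order: Horvat, Greco, Johansson, Osei, Tran, Petrov.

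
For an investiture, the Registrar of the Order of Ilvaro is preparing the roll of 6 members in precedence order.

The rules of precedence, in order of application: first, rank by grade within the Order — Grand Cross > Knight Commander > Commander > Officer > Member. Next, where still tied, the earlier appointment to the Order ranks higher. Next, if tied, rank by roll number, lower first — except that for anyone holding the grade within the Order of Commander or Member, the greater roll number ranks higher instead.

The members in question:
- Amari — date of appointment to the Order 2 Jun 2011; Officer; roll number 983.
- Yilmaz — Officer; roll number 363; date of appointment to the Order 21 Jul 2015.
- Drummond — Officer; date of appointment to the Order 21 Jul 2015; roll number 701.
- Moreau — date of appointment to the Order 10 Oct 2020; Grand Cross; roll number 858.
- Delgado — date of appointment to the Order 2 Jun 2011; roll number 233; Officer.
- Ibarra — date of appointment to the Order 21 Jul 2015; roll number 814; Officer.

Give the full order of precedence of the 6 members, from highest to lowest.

By grade within the Order: Moreau (Grand Cross); then Delgado, Amari, Yilmaz, Drummond and Ibarra (Officer).
Among Delgado, Amari, Yilmaz, Drummond and Ibarra, by date of appointment to the Order (earlier first): Delgado and Amari (2 Jun 2011) before Yilmaz, Drummond and Ibarra (21 Jul 2015).
Among Delgado and Amari, by roll number (lower first): Delgado (233) before Amari (983).
Among Yilmaz, Drummond and Ibarra, by roll number (lower first): Yilmaz (363) before Drummond (701) before Ibarra (814).
Full order: Moreau, Delgado, Amari, Yilmaz, Drummond, Ibarra.

Moreau, Delgado, Amari, Yilmaz, Drummond, Ibarra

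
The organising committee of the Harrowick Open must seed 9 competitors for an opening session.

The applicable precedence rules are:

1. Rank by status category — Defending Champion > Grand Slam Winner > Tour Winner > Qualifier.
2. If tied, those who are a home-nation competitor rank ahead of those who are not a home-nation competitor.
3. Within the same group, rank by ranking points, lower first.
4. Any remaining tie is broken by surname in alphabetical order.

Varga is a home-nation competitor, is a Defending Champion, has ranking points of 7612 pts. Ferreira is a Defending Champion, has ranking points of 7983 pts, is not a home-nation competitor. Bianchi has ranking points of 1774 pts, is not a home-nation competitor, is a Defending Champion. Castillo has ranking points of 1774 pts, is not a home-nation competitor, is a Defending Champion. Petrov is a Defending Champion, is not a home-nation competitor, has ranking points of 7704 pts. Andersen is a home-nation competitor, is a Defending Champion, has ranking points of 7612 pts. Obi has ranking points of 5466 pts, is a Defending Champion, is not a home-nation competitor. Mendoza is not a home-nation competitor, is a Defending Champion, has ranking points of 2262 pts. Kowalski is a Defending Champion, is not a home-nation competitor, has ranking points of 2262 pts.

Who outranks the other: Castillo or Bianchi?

By status category: Andersen, Varga, Bianchi, Castillo, Kowalski, Mendoza, Obi, Petrov and Ferreira (Defending Champion).
Among Andersen, Varga, Bianchi, Castillo, Kowalski, Mendoza, Obi, Petrov and Ferreira, a home-nation competitor before not a home-nation competitor: Andersen and Varga (a home-nation competitor) before Bianchi, Castillo, Kowalski, Mendoza, Obi, Petrov and Ferreira (not a home-nation competitor).
Andersen and Varga both have ranking points 7612 pts, so the next rule applies.
Among Andersen and Varga, alphabetically by surname: Andersen before Varga.
Among Bianchi, Castillo, Kowalski, Mendoza, Obi, Petrov and Ferreira, by ranking points (lower first): Bianchi and Castillo (1774 pts) before Kowalski and Mendoza (2262 pts) before Obi (5466 pts) before Petrov (7704 pts) before Ferreira (7983 pts).
Among Bianchi and Castillo, alphabetically by surname: Bianchi before Castillo.
Among Kowalski and Mendoza, alphabetically by surname: Kowalski before Mendoza.
So Bianchi takes precedence.

Bianchi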